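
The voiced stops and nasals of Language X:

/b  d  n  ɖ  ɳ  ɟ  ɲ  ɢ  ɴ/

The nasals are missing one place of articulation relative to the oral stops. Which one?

bilabial

Oral stop: /b/ (bilabial), /d/ (alveolar), /ɖ/ (retroflex), /ɟ/ (palatal), /ɢ/ (uvular).
Nasal: /n/ (alveolar), /ɳ/ (retroflex), /ɲ/ (palatal), /ɴ/ (uvular).
Every place of articulation has a nasal member except bilabial, where /m/ would be expected.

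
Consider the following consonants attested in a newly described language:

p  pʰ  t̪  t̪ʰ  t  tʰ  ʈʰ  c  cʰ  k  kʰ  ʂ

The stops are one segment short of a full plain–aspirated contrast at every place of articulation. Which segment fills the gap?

/ʈ/

place of articulation  plain     aspirated
bilabial          p         pʰ      
dental            t̪        t̪ʰ     
alveolar          t         tʰ      
retroflex         —         ʈʰ      
palatal           c         cʰ      
velar             k         kʰ      
The retroflex row has no plain member, so the gap is the plain retroflex stop /ʈ/.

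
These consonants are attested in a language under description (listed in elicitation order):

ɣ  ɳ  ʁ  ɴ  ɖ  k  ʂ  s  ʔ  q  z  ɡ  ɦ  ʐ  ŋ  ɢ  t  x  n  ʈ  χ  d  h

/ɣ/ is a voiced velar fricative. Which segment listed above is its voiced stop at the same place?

/ɡ/

The voiced stop at the same place is a voiced velar stop — in this inventory, /ɡ/.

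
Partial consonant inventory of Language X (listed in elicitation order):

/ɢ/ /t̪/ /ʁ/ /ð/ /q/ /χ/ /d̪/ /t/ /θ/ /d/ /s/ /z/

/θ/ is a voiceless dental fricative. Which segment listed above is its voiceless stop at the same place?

/t̪/

The voiceless stop at the same place is a voiceless dental stop — in this inventory, /t̪/.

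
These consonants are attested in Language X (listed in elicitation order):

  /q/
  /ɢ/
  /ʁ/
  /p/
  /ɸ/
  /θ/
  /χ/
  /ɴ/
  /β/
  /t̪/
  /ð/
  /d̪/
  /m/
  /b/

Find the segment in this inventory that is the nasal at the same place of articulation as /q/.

/q/ is a voiceless uvular stop.
The nasal at the same place is an uvular nasal — in this inventory, /ɴ/.

/ɴ/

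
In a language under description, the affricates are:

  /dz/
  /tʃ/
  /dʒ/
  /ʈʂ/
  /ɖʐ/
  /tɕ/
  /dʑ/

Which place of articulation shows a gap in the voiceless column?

Voiceless: /tʃ/ (postalveolar), /ʈʂ/ (retroflex), /tɕ/ (alveolo-palatal).
Voiced: /dz/ (alveolar), /dʒ/ (postalveolar), /ɖʐ/ (retroflex), /dʑ/ (alveolo-palatal).
Every place of articulation has a voiceless member except alveolar, where /ts/ would be expected.

alveolar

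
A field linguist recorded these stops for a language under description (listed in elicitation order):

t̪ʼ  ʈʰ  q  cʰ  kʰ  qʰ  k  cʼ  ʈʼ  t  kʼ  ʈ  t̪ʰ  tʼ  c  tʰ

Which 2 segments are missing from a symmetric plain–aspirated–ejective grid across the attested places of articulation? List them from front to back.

/t̪/, /qʼ/

dental: plain —, aspirated /t̪ʰ/, ejective /t̪ʼ/.
alveolar: plain /t/, aspirated /tʰ/, ejective /tʼ/.
retroflex: plain /ʈ/, aspirated /ʈʰ/, ejective /ʈʼ/.
palatal: plain /c/, aspirated /cʰ/, ejective /cʼ/.
velar: plain /k/, aspirated /kʰ/, ejective /kʼ/.
uvular: plain /q/, aspirated /qʰ/, ejective —.
Gaps, from front to back: dental lacks plain (/t̪/); uvular lacks ejective (/qʼ/).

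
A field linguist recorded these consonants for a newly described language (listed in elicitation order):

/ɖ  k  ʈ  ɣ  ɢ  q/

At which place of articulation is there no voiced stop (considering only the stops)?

place of articulation  voiceless  voiced  
retroflex         ʈ         ɖ       
velar             k         —       
uvular            q         ɢ       
Every place of articulation has a voiced member except velar, where /ɡ/ would be expected.

velar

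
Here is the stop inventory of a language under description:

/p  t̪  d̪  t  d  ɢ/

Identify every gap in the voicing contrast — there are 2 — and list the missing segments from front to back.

Voiceless: /p/ (bilabial), /t̪/ (dental), /t/ (alveolar).
Voiced: /d̪/ (dental), /d/ (alveolar), /ɢ/ (uvular).
Gaps, from front to back: bilabial lacks voiced (/b/); uvular lacks voiceless (/q/).

/b/, /q/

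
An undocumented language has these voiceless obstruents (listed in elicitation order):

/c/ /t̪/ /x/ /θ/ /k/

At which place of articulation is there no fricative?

palatal

dental: stop /t̪/, fricative /θ/.
palatal: stop /c/, fricative —.
velar: stop /k/, fricative /x/.
Every place of articulation has a fricative member except palatal, where /ç/ would be expected.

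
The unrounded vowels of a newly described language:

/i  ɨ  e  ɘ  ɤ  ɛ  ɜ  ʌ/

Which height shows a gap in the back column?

high

height            front     central   back    
high              i         ɨ         —       
high-mid          e         ɘ         ɤ       
low-mid           ɛ         ɜ         ʌ       
Every height has a back member except high, where /ɯ/ would be expected.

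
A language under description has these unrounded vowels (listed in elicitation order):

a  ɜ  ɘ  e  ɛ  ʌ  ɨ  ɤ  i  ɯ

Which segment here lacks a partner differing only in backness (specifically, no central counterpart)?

/a/

High: /i/ ~ /ɨ/ ~ /ɯ/
High-mid: /e/ ~ /ɘ/ ~ /ɤ/
Low-mid: /ɛ/ ~ /ɜ/ ~ /ʌ/
Low: only /a/ (front); no central partner.
So /a/ is the unpaired segment.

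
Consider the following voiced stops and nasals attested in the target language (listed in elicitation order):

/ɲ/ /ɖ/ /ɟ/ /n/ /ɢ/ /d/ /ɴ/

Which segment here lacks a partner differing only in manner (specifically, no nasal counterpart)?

Alveolar: /d/ ~ /n/
Palatal: /ɟ/ ~ /ɲ/
Uvular: /ɢ/ ~ /ɴ/
Retroflex: only /ɖ/ (oral stop); no nasal partner.
So /ɖ/ is the unpaired segment.

/ɖ/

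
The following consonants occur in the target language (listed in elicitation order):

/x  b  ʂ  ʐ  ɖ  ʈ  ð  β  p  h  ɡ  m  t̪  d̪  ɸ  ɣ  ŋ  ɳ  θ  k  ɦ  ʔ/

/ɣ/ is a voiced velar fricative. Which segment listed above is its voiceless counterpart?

/x/

The voiceless counterpart is a voiceless velar fricative — in this inventory, /x/.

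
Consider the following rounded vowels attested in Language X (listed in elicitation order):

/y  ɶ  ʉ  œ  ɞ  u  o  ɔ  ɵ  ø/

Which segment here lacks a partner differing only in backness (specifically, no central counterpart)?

/ɶ/

High: /y/ ~ /ʉ/ ~ /u/
High-mid: /ø/ ~ /ɵ/ ~ /o/
Low-mid: /œ/ ~ /ɞ/ ~ /ɔ/
Low: only /ɶ/ (front); no central partner.
So /ɶ/ is the unpaired segment.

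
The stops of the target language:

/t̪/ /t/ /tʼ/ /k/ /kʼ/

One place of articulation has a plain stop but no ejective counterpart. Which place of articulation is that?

dental: plain /t̪/, ejective —.
alveolar: plain /t/, ejective /tʼ/.
velar: plain /k/, ejective /kʼ/.
Every place of articulation has an ejective member except dental, where /t̪ʼ/ would be expected.

dental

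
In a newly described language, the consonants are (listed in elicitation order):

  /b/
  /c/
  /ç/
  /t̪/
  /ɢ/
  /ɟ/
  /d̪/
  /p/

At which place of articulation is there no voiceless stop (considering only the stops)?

uvular

place of articulation  voiceless  voiced  
bilabial          p         b       
dental            t̪        d̪      
palatal           c         ɟ       
uvular            —         ɢ       
Every place of articulation has a voiceless member except uvular, where /q/ would be expected.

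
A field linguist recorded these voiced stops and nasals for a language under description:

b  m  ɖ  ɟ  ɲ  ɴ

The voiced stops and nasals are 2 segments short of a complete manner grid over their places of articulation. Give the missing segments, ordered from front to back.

bilabial: oral stop /b/, nasal /m/.
retroflex: oral stop /ɖ/, nasal —.
palatal: oral stop /ɟ/, nasal /ɲ/.
uvular: oral stop —, nasal /ɴ/.
Gaps, from front to back: retroflex lacks nasal (/ɳ/); uvular lacks oral stop (/ɢ/).

/ɳ/, /ɢ/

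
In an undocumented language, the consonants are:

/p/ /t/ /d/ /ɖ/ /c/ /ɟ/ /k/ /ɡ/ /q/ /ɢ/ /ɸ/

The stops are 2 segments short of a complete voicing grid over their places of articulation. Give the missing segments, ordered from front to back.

place of articulation  voiceless  voiced  
bilabial          p         —       
alveolar          t         d       
retroflex         —         ɖ       
palatal           c         ɟ       
velar             k         ɡ       
uvular            q         ɢ       
Gaps, from front to back: bilabial lacks voiced (/b/); retroflex lacks voiceless (/ʈ/).

/b/, /ʈ/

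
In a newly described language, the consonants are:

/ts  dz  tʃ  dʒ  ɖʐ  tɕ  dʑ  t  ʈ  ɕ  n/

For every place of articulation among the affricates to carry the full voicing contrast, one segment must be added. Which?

place of articulation  voiceless  voiced  
alveolar          ts        dz      
postalveolar      tʃ        dʒ      
retroflex         —         ɖʐ      
alveolo-palatal   tɕ        dʑ      
The retroflex row has no voiceless member, so the gap is the voiceless retroflex affricate /ʈʂ/.

/ʈʂ/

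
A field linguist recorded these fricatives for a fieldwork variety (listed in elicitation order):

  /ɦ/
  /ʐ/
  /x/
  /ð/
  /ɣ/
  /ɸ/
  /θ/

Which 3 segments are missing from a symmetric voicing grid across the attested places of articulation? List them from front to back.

/β/, /ʂ/, /h/

bilabial: voiceless /ɸ/, voiced —.
dental: voiceless /θ/, voiced /ð/.
retroflex: voiceless —, voiced /ʐ/.
velar: voiceless /x/, voiced /ɣ/.
glottal: voiceless —, voiced /ɦ/.
Gaps, from front to back: bilabial lacks voiced (/β/); retroflex lacks voiceless (/ʂ/); glottal lacks voiceless (/h/).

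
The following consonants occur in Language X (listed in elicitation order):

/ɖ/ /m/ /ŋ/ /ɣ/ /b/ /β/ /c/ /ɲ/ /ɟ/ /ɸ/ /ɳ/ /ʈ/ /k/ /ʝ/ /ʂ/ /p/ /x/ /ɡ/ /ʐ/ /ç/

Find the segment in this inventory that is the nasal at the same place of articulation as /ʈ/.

/ɳ/

/ʈ/ is a voiceless retroflex stop.
The nasal at the same place is a retroflex nasal — in this inventory, /ɳ/.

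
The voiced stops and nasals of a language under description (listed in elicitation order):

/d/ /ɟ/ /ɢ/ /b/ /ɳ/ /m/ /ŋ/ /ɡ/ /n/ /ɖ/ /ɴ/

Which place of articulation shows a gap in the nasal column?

place of articulation  oral stop  nasal   
bilabial          b         m       
alveolar          d         n       
retroflex         ɖ         ɳ       
palatal           ɟ         —       
velar             ɡ         ŋ       
uvular            ɢ         ɴ       
Every place of articulation has a nasal member except palatal, where /ɲ/ would be expected.

palatal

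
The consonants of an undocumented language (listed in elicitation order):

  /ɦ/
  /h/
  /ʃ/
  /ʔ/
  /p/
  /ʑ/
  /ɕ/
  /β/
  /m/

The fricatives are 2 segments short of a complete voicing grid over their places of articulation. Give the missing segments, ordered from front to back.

Voiceless: /ʃ/ (postalveolar), /ɕ/ (alveolo-palatal), /h/ (glottal).
Voiced: /β/ (bilabial), /ʑ/ (alveolo-palatal), /ɦ/ (glottal).
Gaps, from front to back: bilabial lacks voiceless (/ɸ/); postalveolar lacks voiced (/ʒ/).

/ɸ/, /ʒ/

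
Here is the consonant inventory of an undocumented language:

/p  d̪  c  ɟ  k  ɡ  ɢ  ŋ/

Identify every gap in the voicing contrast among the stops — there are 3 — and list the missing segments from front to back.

bilabial: voiceless /p/, voiced —.
dental: voiceless —, voiced /d̪/.
palatal: voiceless /c/, voiced /ɟ/.
velar: voiceless /k/, voiced /ɡ/.
uvular: voiceless —, voiced /ɢ/.
Gaps, from front to back: bilabial lacks voiced (/b/); dental lacks voiceless (/t̪/); uvular lacks voiceless (/q/).

/b/, /t̪/, /q/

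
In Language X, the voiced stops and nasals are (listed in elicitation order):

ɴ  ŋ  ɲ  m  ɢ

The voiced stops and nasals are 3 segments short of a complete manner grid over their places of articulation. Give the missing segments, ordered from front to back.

place of articulation  oral stop  nasal   
bilabial          —         m       
palatal           —         ɲ       
velar             —         ŋ       
uvular            ɢ         ɴ       
Gaps, from front to back: bilabial lacks oral stop (/b/); palatal lacks oral stop (/ɟ/); velar lacks oral stop (/ɡ/).

/b/, /ɟ/, /ɡ/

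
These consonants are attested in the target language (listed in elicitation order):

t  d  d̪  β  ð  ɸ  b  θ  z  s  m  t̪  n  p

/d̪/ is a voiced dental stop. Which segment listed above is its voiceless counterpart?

The voiceless counterpart is a voiceless dental stop — in this inventory, /t̪/.

/t̪/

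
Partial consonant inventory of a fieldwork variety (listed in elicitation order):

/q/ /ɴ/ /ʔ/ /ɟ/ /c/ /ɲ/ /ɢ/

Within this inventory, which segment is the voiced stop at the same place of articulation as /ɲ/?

/ɲ/ is a palatal nasal.
The voiced stop at the same place is a voiced palatal stop — in this inventory, /ɟ/.

/ɟ/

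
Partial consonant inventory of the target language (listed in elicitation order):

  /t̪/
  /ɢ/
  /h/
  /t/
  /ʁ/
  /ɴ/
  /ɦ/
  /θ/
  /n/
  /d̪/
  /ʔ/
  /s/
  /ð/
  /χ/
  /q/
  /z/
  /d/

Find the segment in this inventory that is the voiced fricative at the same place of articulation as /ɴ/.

/ʁ/

/ɴ/ is an uvular nasal.
The voiced fricative at the same place is a voiced uvular fricative — in this inventory, /ʁ/.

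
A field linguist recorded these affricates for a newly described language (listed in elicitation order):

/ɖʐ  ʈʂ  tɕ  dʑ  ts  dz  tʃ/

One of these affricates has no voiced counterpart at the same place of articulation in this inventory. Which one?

Alveolar: /ts/ ~ /dz/
Retroflex: /ʈʂ/ ~ /ɖʐ/
Alveolo-palatal: /tɕ/ ~ /dʑ/
Postalveolar: only /tʃ/ (voiceless); no voiced partner.
So /tʃ/ is the unpaired segment.

/tʃ/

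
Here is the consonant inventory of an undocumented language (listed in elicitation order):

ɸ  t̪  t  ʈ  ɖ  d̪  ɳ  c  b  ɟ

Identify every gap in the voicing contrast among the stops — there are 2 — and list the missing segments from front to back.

place of articulation  voiceless  voiced  
bilabial          —         b       
dental            t̪        d̪      
alveolar          t         —       
retroflex         ʈ         ɖ       
palatal           c         ɟ       
Gaps, from front to back: bilabial lacks voiceless (/p/); alveolar lacks voiced (/d/).

/p/, /d/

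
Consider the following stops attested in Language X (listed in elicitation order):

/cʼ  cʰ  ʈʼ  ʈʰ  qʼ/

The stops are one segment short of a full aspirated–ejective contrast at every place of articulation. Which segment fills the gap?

/qʰ/

Aspirated: /ʈʰ/ (retroflex), /cʰ/ (palatal).
Ejective: /ʈʼ/ (retroflex), /cʼ/ (palatal), /qʼ/ (uvular).
The uvular row has no aspirated member, so the gap is the aspirated uvular stop /qʰ/.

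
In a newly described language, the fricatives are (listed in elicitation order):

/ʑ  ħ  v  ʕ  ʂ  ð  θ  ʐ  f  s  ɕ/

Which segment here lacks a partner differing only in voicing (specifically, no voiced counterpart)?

Labiodental: /f/ ~ /v/
Dental: /θ/ ~ /ð/
Retroflex: /ʂ/ ~ /ʐ/
Alveolo-palatal: /ɕ/ ~ /ʑ/
Pharyngeal: /ħ/ ~ /ʕ/
Alveolar: only /s/ (voiceless); no voiced partner.
So /s/ is the unpaired segment.

/s/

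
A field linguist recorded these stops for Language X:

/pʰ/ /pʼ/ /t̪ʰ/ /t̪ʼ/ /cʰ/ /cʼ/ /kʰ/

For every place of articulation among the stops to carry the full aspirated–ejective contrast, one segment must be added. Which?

Aspirated: /pʰ/ (bilabial), /t̪ʰ/ (dental), /cʰ/ (palatal), /kʰ/ (velar).
Ejective: /pʼ/ (bilabial), /t̪ʼ/ (dental), /cʼ/ (palatal).
The velar row has no ejective member, so the gap is the ejective velar stop /kʼ/.

/kʼ/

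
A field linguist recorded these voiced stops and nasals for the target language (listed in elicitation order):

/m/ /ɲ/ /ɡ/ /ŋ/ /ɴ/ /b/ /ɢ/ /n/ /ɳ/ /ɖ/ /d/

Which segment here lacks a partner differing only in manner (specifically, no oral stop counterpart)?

/ɲ/

Bilabial: /b/ ~ /m/
Alveolar: /d/ ~ /n/
Retroflex: /ɖ/ ~ /ɳ/
Velar: /ɡ/ ~ /ŋ/
Uvular: /ɢ/ ~ /ɴ/
Palatal: only /ɲ/ (nasal); no oral stop partner.
So /ɲ/ is the unpaired segment.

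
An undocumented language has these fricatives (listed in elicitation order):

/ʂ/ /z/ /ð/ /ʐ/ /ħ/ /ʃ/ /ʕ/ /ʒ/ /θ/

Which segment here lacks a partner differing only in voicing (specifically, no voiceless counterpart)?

Dental: /θ/ ~ /ð/
Postalveolar: /ʃ/ ~ /ʒ/
Retroflex: /ʂ/ ~ /ʐ/
Pharyngeal: /ħ/ ~ /ʕ/
Alveolar: only /z/ (voiced); no voiceless partner.
So /z/ is the unpaired segment.

/z/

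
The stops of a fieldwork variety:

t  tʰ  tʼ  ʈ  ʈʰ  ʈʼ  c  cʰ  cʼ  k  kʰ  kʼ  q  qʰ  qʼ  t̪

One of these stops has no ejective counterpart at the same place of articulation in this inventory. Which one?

/t̪/

Alveolar: /t/ ~ /tʰ/ ~ /tʼ/
Retroflex: /ʈ/ ~ /ʈʰ/ ~ /ʈʼ/
Palatal: /c/ ~ /cʰ/ ~ /cʼ/
Velar: /k/ ~ /kʰ/ ~ /kʼ/
Uvular: /q/ ~ /qʰ/ ~ /qʼ/
Dental: only /t̪/ (plain); no ejective partner.
So /t̪/ is the unpaired segment.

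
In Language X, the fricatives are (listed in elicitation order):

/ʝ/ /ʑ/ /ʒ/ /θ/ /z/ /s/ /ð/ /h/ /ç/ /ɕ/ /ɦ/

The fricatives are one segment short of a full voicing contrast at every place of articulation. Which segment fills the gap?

/ʃ/

dental: voiceless /θ/, voiced /ð/.
alveolar: voiceless /s/, voiced /z/.
postalveolar: voiceless —, voiced /ʒ/.
alveolo-palatal: voiceless /ɕ/, voiced /ʑ/.
palatal: voiceless /ç/, voiced /ʝ/.
glottal: voiceless /h/, voiced /ɦ/.
The postalveolar row has no voiceless member, so the gap is the voiceless postalveolar fricative /ʃ/.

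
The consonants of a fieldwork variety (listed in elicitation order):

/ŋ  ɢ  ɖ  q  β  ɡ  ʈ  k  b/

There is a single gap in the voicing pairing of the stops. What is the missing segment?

/p/

bilabial: voiceless —, voiced /b/.
retroflex: voiceless /ʈ/, voiced /ɖ/.
velar: voiceless /k/, voiced /ɡ/.
uvular: voiceless /q/, voiced /ɢ/.
The bilabial row has no voiceless member, so the gap is the voiceless bilabial stop /p/.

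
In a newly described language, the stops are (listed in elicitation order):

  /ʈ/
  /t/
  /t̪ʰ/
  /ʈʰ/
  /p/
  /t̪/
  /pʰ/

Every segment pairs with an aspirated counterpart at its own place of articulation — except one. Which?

Bilabial: /p/ ~ /pʰ/
Dental: /t̪/ ~ /t̪ʰ/
Retroflex: /ʈ/ ~ /ʈʰ/
Alveolar: only /t/ (plain); no aspirated partner.
So /t/ is the unpaired segment.

/t/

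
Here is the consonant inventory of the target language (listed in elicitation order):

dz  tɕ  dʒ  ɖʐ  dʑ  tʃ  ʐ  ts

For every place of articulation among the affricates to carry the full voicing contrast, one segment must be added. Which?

alveolar: voiceless /ts/, voiced /dz/.
postalveolar: voiceless /tʃ/, voiced /dʒ/.
retroflex: voiceless —, voiced /ɖʐ/.
alveolo-palatal: voiceless /tɕ/, voiced /dʑ/.
The retroflex row has no voiceless member, so the gap is the voiceless retroflex affricate /ʈʂ/.

/ʈʂ/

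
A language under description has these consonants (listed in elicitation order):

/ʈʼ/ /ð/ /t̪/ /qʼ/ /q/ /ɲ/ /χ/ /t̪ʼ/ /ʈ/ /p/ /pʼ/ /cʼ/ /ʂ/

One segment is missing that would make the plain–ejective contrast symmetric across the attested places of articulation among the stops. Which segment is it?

place of articulation  plain     ejective
bilabial          p         pʼ      
dental            t̪        t̪ʼ     
retroflex         ʈ         ʈʼ      
palatal           —         cʼ      
uvular            q         qʼ      
The palatal row has no plain member, so the gap is the plain palatal stop /c/.

/c/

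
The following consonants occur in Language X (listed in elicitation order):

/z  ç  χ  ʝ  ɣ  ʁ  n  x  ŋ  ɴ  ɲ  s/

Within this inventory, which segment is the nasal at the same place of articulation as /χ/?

/ɴ/

/χ/ is a voiceless uvular fricative.
The nasal at the same place is an uvular nasal — in this inventory, /ɴ/.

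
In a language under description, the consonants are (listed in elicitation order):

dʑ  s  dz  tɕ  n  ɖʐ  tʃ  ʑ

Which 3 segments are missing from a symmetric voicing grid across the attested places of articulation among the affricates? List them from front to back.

/ts/, /dʒ/, /ʈʂ/

alveolar: voiceless —, voiced /dz/.
postalveolar: voiceless /tʃ/, voiced —.
retroflex: voiceless —, voiced /ɖʐ/.
alveolo-palatal: voiceless /tɕ/, voiced /dʑ/.
Gaps, from front to back: alveolar lacks voiceless (/ts/); postalveolar lacks voiced (/dʒ/); retroflex lacks voiceless (/ʈʂ/).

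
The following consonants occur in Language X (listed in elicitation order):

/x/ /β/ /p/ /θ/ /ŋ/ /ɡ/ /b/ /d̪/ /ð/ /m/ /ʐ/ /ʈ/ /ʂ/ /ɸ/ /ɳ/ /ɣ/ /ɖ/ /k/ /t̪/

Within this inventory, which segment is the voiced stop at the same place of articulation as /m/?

/m/ is a bilabial nasal.
The voiced stop at the same place is a voiced bilabial stop — in this inventory, /b/.

/b/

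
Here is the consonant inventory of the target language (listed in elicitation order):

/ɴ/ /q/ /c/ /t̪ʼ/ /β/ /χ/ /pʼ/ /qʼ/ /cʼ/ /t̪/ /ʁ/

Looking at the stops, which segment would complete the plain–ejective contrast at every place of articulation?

/p/

place of articulation  plain     ejective
bilabial          —         pʼ      
dental            t̪        t̪ʼ     
palatal           c         cʼ      
uvular            q         qʼ      
The bilabial row has no plain member, so the gap is the plain bilabial stop /p/.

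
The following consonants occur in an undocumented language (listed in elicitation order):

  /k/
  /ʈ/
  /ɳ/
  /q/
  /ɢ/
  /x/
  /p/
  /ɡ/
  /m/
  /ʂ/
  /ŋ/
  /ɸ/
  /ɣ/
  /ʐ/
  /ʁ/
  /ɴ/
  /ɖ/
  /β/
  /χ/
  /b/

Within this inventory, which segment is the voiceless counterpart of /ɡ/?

/ɡ/ is a voiced velar stop.
The voiceless counterpart is a voiceless velar stop — in this inventory, /k/.

/k/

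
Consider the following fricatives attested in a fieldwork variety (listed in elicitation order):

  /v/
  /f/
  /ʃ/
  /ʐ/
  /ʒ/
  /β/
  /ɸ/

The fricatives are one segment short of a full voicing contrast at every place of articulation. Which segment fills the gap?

/ʂ/

place of articulation  voiceless  voiced  
bilabial          ɸ         β       
labiodental       f         v       
postalveolar      ʃ         ʒ       
retroflex         —         ʐ       
The retroflex row has no voiceless member, so the gap is the voiceless retroflex fricative /ʂ/.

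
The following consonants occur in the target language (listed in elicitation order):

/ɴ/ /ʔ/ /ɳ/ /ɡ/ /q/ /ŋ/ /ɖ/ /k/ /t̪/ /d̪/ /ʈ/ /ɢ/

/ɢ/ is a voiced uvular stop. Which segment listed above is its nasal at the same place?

/ɴ/

The nasal at the same place is an uvular nasal — in this inventory, /ɴ/.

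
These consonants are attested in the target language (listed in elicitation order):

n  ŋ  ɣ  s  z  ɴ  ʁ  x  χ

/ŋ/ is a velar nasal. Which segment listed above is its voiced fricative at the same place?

The voiced fricative at the same place is a voiced velar fricative — in this inventory, /ɣ/.

/ɣ/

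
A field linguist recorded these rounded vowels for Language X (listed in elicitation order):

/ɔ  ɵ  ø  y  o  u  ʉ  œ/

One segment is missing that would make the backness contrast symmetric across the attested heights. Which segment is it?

high: front /y/, central /ʉ/, back /u/.
high-mid: front /ø/, central /ɵ/, back /o/.
low-mid: front /œ/, central —, back /ɔ/.
The low-mid row has no central member, so the gap is the low-mid central rounded vowel /ɞ/.

/ɞ/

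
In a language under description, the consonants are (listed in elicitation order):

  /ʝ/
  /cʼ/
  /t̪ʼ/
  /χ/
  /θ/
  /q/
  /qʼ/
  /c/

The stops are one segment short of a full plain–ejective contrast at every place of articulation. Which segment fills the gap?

Plain: /c/ (palatal), /q/ (uvular).
Ejective: /t̪ʼ/ (dental), /cʼ/ (palatal), /qʼ/ (uvular).
The dental row has no plain member, so the gap is the plain dental stop /t̪/.

/t̪/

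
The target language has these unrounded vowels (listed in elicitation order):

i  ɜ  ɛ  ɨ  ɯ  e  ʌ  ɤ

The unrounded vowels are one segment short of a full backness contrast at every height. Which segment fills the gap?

/ɘ/

high: front /i/, central /ɨ/, back /ɯ/.
high-mid: front /e/, central —, back /ɤ/.
low-mid: front /ɛ/, central /ɜ/, back /ʌ/.
The high-mid row has no central member, so the gap is the high-mid central unrounded vowel /ɘ/.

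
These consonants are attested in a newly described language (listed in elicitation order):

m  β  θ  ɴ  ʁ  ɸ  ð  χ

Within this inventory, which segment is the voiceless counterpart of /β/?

/β/ is a voiced bilabial fricative.
The voiceless counterpart is a voiceless bilabial fricative — in this inventory, /ɸ/.

/ɸ/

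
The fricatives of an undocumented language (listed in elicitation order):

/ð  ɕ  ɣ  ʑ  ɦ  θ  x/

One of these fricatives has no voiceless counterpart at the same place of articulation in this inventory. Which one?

Dental: /θ/ ~ /ð/
Alveolo-palatal: /ɕ/ ~ /ʑ/
Velar: /x/ ~ /ɣ/
Glottal: only /ɦ/ (voiced); no voiceless partner.
So /ɦ/ is the unpaired segment.

/ɦ/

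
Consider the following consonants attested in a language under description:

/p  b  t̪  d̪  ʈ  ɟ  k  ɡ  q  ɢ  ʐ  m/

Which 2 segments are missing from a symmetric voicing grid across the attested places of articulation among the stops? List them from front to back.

Voiceless: /p/ (bilabial), /t̪/ (dental), /ʈ/ (retroflex), /k/ (velar), /q/ (uvular).
Voiced: /b/ (bilabial), /d̪/ (dental), /ɟ/ (palatal), /ɡ/ (velar), /ɢ/ (uvular).
Gaps, from front to back: retroflex lacks voiced (/ɖ/); palatal lacks voiceless (/c/).

/ɖ/, /c/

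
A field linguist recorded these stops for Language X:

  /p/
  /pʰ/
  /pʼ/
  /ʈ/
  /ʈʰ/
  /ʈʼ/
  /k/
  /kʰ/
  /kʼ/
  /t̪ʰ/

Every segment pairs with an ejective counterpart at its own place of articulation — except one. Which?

Bilabial: /p/ ~ /pʰ/ ~ /pʼ/
Retroflex: /ʈ/ ~ /ʈʰ/ ~ /ʈʼ/
Velar: /k/ ~ /kʰ/ ~ /kʼ/
Dental: only /t̪ʰ/ (aspirated); no ejective partner.
So /t̪ʰ/ is the unpaired segment.

/t̪ʰ/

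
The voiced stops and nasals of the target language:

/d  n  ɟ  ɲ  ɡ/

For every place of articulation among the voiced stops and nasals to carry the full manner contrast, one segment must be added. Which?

/ŋ/

place of articulation  oral stop  nasal   
alveolar          d         n       
palatal           ɟ         ɲ       
velar             ɡ         —       
The velar row has no nasal member, so the gap is the velar nasal /ŋ/.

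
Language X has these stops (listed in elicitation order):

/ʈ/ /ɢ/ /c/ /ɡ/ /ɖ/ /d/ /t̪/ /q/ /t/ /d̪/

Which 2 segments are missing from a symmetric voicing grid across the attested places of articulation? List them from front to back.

dental: voiceless /t̪/, voiced /d̪/.
alveolar: voiceless /t/, voiced /d/.
retroflex: voiceless /ʈ/, voiced /ɖ/.
palatal: voiceless /c/, voiced —.
velar: voiceless —, voiced /ɡ/.
uvular: voiceless /q/, voiced /ɢ/.
Gaps, from front to back: palatal lacks voiced (/ɟ/); velar lacks voiceless (/k/).

/ɟ/, /k/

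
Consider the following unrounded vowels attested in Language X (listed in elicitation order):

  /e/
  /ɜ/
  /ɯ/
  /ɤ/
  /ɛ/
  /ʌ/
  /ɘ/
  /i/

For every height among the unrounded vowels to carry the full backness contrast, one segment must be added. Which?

high: front /i/, central —, back /ɯ/.
high-mid: front /e/, central /ɘ/, back /ɤ/.
low-mid: front /ɛ/, central /ɜ/, back /ʌ/.
The high row has no central member, so the gap is the high central unrounded vowel /ɨ/.

/ɨ/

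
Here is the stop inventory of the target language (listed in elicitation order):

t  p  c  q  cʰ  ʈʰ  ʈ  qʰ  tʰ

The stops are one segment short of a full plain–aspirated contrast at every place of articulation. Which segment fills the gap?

/pʰ/

bilabial: plain /p/, aspirated —.
alveolar: plain /t/, aspirated /tʰ/.
retroflex: plain /ʈ/, aspirated /ʈʰ/.
palatal: plain /c/, aspirated /cʰ/.
uvular: plain /q/, aspirated /qʰ/.
The bilabial row has no aspirated member, so the gap is the aspirated bilabial stop /pʰ/.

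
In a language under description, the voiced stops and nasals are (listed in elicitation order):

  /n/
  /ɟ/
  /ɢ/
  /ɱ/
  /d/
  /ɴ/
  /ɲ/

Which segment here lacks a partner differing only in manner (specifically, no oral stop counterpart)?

/ɱ/

Alveolar: /d/ ~ /n/
Palatal: /ɟ/ ~ /ɲ/
Uvular: /ɢ/ ~ /ɴ/
Labiodental: only /ɱ/ (nasal); no oral stop partner.
So /ɱ/ is the unpaired segment.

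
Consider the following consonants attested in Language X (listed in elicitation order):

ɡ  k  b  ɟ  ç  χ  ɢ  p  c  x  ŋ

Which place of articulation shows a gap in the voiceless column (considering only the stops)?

uvular

Voiceless: /p/ (bilabial), /c/ (palatal), /k/ (velar).
Voiced: /b/ (bilabial), /ɟ/ (palatal), /ɡ/ (velar), /ɢ/ (uvular).
Every place of articulation has a voiceless member except uvular, where /q/ would be expected.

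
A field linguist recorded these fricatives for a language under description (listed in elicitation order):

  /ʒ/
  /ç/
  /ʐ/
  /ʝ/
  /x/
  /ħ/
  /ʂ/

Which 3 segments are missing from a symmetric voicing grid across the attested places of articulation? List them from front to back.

place of articulation  voiceless  voiced  
postalveolar      —         ʒ       
retroflex         ʂ         ʐ       
palatal           ç         ʝ       
velar             x         —       
pharyngeal        ħ         —       
Gaps, from front to back: postalveolar lacks voiceless (/ʃ/); velar lacks voiced (/ɣ/); pharyngeal lacks voiced (/ʕ/).

/ʃ/, /ɣ/, /ʕ/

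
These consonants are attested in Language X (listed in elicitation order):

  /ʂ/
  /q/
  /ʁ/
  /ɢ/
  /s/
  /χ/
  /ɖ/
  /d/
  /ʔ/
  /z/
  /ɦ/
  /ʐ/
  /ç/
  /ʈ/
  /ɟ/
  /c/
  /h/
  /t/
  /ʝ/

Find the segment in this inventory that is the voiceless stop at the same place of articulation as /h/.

/h/ is a voiceless glottal fricative.
The voiceless stop at the same place is a voiceless glottal stop — in this inventory, /ʔ/.

/ʔ/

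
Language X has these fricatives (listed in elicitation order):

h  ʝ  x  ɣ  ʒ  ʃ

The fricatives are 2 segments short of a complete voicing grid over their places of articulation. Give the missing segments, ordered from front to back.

/ç/, /ɦ/

Voiceless: /ʃ/ (postalveolar), /x/ (velar), /h/ (glottal).
Voiced: /ʒ/ (postalveolar), /ʝ/ (palatal), /ɣ/ (velar).
Gaps, from front to back: palatal lacks voiceless (/ç/); glottal lacks voiced (/ɦ/).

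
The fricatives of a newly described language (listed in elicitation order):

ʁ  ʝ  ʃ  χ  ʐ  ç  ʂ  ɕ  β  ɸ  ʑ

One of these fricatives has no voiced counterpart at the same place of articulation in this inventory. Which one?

Bilabial: /ɸ/ ~ /β/
Retroflex: /ʂ/ ~ /ʐ/
Alveolo-palatal: /ɕ/ ~ /ʑ/
Palatal: /ç/ ~ /ʝ/
Uvular: /χ/ ~ /ʁ/
Postalveolar: only /ʃ/ (voiceless); no voiced partner.
So /ʃ/ is the unpaired segment.

/ʃ/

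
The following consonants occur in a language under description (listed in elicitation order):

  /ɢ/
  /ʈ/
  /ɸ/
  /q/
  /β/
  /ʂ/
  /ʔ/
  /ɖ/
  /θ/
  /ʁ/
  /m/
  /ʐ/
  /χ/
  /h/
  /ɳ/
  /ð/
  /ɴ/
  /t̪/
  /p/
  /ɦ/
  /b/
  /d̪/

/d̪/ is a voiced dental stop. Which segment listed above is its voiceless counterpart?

/t̪/

The voiceless counterpart is a voiceless dental stop — in this inventory, /t̪/.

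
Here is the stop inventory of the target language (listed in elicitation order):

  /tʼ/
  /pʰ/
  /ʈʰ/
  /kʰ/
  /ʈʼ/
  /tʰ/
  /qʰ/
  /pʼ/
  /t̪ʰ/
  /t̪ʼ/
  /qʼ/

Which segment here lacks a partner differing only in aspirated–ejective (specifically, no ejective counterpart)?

Bilabial: /pʰ/ ~ /pʼ/
Dental: /t̪ʰ/ ~ /t̪ʼ/
Alveolar: /tʰ/ ~ /tʼ/
Retroflex: /ʈʰ/ ~ /ʈʼ/
Uvular: /qʰ/ ~ /qʼ/
Velar: only /kʰ/ (aspirated); no ejective partner.
So /kʰ/ is the unpaired segment.

/kʰ/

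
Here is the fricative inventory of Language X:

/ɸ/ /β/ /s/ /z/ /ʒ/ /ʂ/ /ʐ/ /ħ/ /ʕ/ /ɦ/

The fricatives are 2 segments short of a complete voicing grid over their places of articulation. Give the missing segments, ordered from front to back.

Voiceless: /ɸ/ (bilabial), /s/ (alveolar), /ʂ/ (retroflex), /ħ/ (pharyngeal).
Voiced: /β/ (bilabial), /z/ (alveolar), /ʒ/ (postalveolar), /ʐ/ (retroflex), /ʕ/ (pharyngeal), /ɦ/ (glottal).
Gaps, from front to back: postalveolar lacks voiceless (/ʃ/); glottal lacks voiceless (/h/).

/ʃ/, /h/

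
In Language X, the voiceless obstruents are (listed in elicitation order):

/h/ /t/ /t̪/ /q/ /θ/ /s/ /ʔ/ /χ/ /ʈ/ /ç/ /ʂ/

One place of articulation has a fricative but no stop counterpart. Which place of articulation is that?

Stop: /t̪/ (dental), /t/ (alveolar), /ʈ/ (retroflex), /q/ (uvular), /ʔ/ (glottal).
Fricative: /θ/ (dental), /s/ (alveolar), /ʂ/ (retroflex), /ç/ (palatal), /χ/ (uvular), /h/ (glottal).
Every place of articulation has a stop member except palatal, where /c/ would be expected.

palatal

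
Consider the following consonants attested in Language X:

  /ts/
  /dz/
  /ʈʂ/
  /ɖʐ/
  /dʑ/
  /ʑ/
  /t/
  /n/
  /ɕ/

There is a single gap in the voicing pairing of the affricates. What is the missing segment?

/tɕ/

Voiceless: /ts/ (alveolar), /ʈʂ/ (retroflex).
Voiced: /dz/ (alveolar), /ɖʐ/ (retroflex), /dʑ/ (alveolo-palatal).
The alveolo-palatal row has no voiceless member, so the gap is the voiceless alveolo-palatal affricate /tɕ/.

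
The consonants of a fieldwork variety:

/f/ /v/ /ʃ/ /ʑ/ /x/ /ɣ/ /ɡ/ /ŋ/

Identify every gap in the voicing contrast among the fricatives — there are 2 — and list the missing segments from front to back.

/ʒ/, /ɕ/

Voiceless: /f/ (labiodental), /ʃ/ (postalveolar), /x/ (velar).
Voiced: /v/ (labiodental), /ʑ/ (alveolo-palatal), /ɣ/ (velar).
Gaps, from front to back: postalveolar lacks voiced (/ʒ/); alveolo-palatal lacks voiceless (/ɕ/).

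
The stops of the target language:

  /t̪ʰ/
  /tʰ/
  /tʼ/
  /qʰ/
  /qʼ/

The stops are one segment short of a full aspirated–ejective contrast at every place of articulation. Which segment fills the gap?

/t̪ʼ/

place of articulation  aspirated  ejective
dental            t̪ʰ       —       
alveolar          tʰ        tʼ      
uvular            qʰ        qʼ      
The dental row has no ejective member, so the gap is the ejective dental stop /t̪ʼ/.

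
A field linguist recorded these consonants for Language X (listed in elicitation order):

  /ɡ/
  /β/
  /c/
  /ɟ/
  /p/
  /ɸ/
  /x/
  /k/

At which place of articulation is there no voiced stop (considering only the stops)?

place of articulation  voiceless  voiced  
bilabial          p         —       
palatal           c         ɟ       
velar             k         ɡ       
Every place of articulation has a voiced member except bilabial, where /b/ would be expected.

bilabial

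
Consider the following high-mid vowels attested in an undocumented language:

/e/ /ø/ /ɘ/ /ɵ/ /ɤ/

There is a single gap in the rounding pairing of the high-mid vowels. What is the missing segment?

backness          unrounded  rounded 
front             e         ø       
central           ɘ         ɵ       
back              ɤ         —       
The back row has no rounded member, so the gap is the back rounded vowel /o/.

/o/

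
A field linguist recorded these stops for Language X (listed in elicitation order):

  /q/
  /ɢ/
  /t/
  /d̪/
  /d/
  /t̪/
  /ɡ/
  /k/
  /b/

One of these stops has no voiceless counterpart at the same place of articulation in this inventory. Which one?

/b/

Dental: /t̪/ ~ /d̪/
Alveolar: /t/ ~ /d/
Velar: /k/ ~ /ɡ/
Uvular: /q/ ~ /ɢ/
Bilabial: only /b/ (voiced); no voiceless partner.
So /b/ is the unpaired segment.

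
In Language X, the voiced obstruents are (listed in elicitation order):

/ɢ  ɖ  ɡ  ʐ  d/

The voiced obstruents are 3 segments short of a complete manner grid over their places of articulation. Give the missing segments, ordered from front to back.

/z/, /ɣ/, /ʁ/

alveolar: stop /d/, fricative —.
retroflex: stop /ɖ/, fricative /ʐ/.
velar: stop /ɡ/, fricative —.
uvular: stop /ɢ/, fricative —.
Gaps, from front to back: alveolar lacks fricative (/z/); velar lacks fricative (/ɣ/); uvular lacks fricative (/ʁ/).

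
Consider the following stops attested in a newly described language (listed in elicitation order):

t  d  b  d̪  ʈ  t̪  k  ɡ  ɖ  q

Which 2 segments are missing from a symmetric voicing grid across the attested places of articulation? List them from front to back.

Voiceless: /t̪/ (dental), /t/ (alveolar), /ʈ/ (retroflex), /k/ (velar), /q/ (uvular).
Voiced: /b/ (bilabial), /d̪/ (dental), /d/ (alveolar), /ɖ/ (retroflex), /ɡ/ (velar).
Gaps, from front to back: bilabial lacks voiceless (/p/); uvular lacks voiced (/ɢ/).

/p/, /ɢ/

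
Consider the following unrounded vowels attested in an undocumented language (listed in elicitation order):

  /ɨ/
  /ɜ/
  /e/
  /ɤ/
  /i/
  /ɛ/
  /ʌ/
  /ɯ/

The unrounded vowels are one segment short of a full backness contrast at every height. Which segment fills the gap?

high: front /i/, central /ɨ/, back /ɯ/.
high-mid: front /e/, central —, back /ɤ/.
low-mid: front /ɛ/, central /ɜ/, back /ʌ/.
The high-mid row has no central member, so the gap is the high-mid central unrounded vowel /ɘ/.

/ɘ/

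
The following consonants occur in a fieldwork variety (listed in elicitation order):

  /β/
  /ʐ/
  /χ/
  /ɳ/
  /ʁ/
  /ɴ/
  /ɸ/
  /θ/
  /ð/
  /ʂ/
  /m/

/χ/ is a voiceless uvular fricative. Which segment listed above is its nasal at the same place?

/ɴ/

The nasal at the same place is an uvular nasal — in this inventory, /ɴ/.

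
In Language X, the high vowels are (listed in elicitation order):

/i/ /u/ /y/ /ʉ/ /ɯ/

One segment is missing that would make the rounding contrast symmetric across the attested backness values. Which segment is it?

/ɨ/

front: unrounded /i/, rounded /y/.
central: unrounded —, rounded /ʉ/.
back: unrounded /ɯ/, rounded /u/.
The central row has no unrounded member, so the gap is the central unrounded vowel /ɨ/.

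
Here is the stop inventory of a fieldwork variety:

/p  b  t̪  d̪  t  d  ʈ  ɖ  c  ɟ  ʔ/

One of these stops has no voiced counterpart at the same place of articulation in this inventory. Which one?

/ʔ/

Bilabial: /p/ ~ /b/
Dental: /t̪/ ~ /d̪/
Alveolar: /t/ ~ /d/
Retroflex: /ʈ/ ~ /ɖ/
Palatal: /c/ ~ /ɟ/
Glottal: only /ʔ/ (voiceless); no voiced partner.
So /ʔ/ is the unpaired segment.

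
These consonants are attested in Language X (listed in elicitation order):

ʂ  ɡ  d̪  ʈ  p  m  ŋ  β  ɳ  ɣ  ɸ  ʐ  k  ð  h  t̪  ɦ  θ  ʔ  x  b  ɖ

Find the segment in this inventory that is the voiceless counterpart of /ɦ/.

/ɦ/ is a voiced glottal fricative.
The voiceless counterpart is a voiceless glottal fricative — in this inventory, /h/.

/h/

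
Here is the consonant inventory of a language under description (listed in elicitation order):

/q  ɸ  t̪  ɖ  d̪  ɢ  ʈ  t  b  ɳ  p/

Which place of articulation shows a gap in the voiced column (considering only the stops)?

bilabial: voiceless /p/, voiced /b/.
dental: voiceless /t̪/, voiced /d̪/.
alveolar: voiceless /t/, voiced —.
retroflex: voiceless /ʈ/, voiced /ɖ/.
uvular: voiceless /q/, voiced /ɢ/.
Every place of articulation has a voiced member except alveolar, where /d/ would be expected.

alveolar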